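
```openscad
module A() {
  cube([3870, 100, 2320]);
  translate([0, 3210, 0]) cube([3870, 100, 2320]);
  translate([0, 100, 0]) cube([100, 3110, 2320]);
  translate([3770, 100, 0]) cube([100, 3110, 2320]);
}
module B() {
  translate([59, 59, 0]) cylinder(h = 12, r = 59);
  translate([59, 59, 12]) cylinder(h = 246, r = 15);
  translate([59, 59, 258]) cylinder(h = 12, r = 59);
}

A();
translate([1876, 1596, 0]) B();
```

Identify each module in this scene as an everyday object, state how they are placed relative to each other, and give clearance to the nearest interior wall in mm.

A is a house frame. B is a spool. The spool sits inside the house frame, centred. The clearance to the nearest interior wall is 1496 mm.

Clearances: x = 1776, y = 1496; minimum 1496 mm.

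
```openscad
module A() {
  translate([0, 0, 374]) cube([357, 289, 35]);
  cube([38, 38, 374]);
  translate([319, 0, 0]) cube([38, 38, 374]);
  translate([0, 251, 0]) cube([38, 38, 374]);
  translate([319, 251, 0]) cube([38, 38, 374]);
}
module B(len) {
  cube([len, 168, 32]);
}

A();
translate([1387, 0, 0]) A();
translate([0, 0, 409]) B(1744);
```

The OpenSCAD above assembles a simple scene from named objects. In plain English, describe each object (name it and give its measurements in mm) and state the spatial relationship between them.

A is a four-legged stool. The seat is a 357×289×35 mm slab whose top surface is at z = 409 mm; four square legs, each 38×38 mm in cross-section, run from the floor (z = 0) to the underside of the seat, each flush with a corner of the seat.

B is a rectangular beam 1744 mm long (x), 168 mm deep (y), 32 mm thick (z).

The beam spans the tops of two stools placed 1030 mm apart, resting at z = 409 mm.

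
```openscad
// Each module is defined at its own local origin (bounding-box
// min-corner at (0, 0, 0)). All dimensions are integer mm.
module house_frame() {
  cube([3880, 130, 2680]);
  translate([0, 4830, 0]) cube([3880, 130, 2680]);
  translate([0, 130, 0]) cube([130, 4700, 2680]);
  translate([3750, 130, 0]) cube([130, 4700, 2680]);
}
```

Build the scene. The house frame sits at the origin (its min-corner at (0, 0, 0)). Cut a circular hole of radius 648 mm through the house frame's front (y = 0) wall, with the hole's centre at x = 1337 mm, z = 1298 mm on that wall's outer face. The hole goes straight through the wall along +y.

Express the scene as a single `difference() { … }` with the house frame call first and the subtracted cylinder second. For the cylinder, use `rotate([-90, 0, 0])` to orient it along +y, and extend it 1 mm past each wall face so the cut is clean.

difference() {
  house_frame();
  translate([1337, -1, 1298]) rotate([-90, 0, 0]) cylinder(h = 132, r = 648);
}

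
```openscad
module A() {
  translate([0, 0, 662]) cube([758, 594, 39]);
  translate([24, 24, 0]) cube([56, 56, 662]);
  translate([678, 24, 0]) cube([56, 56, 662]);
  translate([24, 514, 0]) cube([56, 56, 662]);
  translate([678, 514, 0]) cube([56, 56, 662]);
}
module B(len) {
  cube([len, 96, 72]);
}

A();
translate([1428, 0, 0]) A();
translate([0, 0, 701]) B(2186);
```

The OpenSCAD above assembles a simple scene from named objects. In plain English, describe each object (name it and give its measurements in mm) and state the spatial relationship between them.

A is a table with a 758×594 mm rectangular top, 39 mm thick, top surface at z = 701 mm, supported by four 56×56 mm square legs, each inset 24 mm from the nearest pair of top edges, running from the floor.

B is a rectangular beam 2186 mm long (x), 96 mm deep (y), 72 mm thick (z).

The beam spans the tops of two tables placed 670 mm apart, resting at z = 701 mm.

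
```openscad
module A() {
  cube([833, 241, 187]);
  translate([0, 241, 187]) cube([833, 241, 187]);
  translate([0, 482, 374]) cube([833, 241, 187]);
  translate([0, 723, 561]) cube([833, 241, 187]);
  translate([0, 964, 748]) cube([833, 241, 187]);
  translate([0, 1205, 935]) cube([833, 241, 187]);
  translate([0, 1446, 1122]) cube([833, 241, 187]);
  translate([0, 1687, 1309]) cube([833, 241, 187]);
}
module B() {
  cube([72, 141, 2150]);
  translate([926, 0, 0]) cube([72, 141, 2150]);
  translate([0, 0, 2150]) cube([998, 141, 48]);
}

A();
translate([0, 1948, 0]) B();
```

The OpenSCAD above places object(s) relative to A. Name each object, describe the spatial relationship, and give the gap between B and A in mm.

The door frame's nearest face is 20 mm from the staircase's +y face.

A is a staircase. B is a door frame. The door frame is on the floor beside the staircase on its +y side. The gap between the door frame and the staircase is 20 mm.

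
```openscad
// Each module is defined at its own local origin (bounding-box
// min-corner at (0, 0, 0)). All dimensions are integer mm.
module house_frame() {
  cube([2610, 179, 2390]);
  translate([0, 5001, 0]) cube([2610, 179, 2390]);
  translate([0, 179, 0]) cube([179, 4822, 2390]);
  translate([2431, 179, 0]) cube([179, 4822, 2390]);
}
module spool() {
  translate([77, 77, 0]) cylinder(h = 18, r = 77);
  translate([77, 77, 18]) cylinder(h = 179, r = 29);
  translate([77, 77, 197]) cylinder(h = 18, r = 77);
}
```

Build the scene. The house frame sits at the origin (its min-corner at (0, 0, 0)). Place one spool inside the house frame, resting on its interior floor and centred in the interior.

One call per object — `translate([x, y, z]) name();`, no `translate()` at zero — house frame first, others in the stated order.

house_frame();
translate([1228, 2513, 0]) spool();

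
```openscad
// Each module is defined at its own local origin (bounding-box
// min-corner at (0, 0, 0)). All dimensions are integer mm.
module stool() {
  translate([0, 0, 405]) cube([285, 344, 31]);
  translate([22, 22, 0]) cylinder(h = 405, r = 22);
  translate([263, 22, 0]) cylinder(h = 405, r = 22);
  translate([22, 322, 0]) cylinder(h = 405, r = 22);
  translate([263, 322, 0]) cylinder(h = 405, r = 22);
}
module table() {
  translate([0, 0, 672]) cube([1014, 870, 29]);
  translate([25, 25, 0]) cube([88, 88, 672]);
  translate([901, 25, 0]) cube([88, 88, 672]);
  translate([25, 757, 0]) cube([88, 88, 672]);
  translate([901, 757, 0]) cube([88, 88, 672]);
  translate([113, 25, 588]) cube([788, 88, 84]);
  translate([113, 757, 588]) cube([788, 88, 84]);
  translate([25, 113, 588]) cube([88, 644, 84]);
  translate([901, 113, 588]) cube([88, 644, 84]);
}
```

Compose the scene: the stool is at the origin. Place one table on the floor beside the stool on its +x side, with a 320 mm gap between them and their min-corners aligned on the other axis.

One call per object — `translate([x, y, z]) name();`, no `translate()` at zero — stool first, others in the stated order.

stool();
translate([605, 0, 0]) table();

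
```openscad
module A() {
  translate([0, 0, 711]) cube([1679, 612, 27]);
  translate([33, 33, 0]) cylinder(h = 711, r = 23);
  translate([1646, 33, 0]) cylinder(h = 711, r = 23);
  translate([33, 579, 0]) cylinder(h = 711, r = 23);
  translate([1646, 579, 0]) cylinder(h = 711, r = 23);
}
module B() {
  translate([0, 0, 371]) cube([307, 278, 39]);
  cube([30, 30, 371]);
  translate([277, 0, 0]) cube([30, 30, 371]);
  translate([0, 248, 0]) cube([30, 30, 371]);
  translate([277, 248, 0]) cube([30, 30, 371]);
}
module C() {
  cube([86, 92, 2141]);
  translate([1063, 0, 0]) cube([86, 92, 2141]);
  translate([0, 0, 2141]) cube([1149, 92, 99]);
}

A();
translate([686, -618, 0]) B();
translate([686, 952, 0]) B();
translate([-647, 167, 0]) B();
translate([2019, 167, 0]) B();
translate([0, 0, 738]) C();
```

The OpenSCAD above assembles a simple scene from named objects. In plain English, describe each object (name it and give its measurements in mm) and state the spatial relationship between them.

A is a table with a 1679×612 mm rectangular top, 27 mm thick, top surface at z = 738 mm, supported by four round legs of 46 mm diameter, each leg's bounding box inset 10 mm from the nearest pair of top edges, running from the floor.

B is a four-legged stool. The seat is a 307×278×39 mm slab whose top surface is at z = 410 mm; four square legs, each 30×30 mm in cross-section, run from the floor (z = 0) to the underside of the seat, each flush with a corner of the seat.

C is a door frame. The clear opening is 977 mm wide and 2141 mm high. Two 86 mm wide jambs, 92 mm deep, stand either side of the opening from the floor to the top of the opening. A 99 mm thick head sits across the top of both jambs, spanning the full outside width of the frame.

Four stools sit around the table at the −y, +y, −x, +x sides. The door frame is on top of the table.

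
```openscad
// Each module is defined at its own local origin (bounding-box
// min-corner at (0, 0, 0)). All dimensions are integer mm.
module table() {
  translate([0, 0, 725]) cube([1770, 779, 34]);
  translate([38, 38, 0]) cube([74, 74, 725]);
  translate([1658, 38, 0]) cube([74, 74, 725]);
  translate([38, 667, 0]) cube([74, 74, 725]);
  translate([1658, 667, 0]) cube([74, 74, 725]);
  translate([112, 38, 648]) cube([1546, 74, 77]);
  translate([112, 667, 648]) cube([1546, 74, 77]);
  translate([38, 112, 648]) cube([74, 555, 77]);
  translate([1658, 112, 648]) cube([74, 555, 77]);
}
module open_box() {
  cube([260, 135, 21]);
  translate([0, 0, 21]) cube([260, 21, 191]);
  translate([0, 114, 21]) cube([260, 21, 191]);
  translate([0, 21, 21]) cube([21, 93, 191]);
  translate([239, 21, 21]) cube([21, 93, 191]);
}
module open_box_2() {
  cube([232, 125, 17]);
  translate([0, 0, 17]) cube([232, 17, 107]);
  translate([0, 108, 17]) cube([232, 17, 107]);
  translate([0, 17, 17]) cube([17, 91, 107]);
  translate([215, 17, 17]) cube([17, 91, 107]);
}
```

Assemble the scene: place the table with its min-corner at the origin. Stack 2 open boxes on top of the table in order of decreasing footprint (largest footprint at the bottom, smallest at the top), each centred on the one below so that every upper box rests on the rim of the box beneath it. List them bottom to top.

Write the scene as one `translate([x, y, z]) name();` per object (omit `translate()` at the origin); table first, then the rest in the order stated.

table();
translate([755, 322, 759]) open_box();
translate([769, 327, 971]) open_box_2();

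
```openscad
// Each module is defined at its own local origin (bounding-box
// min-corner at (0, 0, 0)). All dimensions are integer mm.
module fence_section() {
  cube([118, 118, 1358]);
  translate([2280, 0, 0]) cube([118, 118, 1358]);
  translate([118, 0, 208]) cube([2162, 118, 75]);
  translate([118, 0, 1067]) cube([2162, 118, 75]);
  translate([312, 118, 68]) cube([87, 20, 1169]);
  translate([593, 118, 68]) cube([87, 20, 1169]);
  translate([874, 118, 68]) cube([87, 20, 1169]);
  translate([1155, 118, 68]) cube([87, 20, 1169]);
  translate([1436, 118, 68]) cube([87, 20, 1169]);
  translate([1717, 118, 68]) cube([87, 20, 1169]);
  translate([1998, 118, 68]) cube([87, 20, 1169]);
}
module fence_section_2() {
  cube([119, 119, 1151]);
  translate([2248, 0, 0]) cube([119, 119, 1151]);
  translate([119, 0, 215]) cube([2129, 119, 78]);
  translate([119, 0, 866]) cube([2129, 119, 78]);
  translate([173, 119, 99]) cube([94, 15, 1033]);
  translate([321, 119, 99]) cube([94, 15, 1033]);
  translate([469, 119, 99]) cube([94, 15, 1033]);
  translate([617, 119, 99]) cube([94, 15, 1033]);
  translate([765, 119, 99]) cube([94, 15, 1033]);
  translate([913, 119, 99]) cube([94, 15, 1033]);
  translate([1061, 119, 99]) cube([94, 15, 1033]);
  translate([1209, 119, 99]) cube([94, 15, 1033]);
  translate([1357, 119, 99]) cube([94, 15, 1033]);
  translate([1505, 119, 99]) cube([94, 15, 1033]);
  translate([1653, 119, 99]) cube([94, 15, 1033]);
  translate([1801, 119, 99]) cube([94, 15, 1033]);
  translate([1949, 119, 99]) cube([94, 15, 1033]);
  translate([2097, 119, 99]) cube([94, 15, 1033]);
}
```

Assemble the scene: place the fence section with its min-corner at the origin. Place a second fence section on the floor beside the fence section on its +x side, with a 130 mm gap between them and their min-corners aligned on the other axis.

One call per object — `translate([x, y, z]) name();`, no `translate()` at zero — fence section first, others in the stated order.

fence_section();
translate([2528, 0, 0]) fence_section_2();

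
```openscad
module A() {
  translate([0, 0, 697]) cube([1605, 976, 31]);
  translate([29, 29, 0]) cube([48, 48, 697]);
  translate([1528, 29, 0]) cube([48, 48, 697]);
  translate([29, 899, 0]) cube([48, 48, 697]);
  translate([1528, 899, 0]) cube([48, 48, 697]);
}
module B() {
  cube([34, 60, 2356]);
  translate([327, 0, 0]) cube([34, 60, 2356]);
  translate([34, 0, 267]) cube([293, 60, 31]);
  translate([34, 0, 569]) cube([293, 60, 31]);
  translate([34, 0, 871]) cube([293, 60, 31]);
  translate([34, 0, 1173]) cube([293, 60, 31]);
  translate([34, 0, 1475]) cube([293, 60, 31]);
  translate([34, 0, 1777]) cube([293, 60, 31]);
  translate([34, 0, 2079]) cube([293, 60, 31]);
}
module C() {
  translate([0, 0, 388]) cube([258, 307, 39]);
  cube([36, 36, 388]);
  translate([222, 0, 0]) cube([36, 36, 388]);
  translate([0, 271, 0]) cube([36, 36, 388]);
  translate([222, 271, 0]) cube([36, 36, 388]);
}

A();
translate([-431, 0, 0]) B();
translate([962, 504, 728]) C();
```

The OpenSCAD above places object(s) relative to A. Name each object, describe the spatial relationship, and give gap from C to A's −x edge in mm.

The stool's min-x is at 962; the table's min-x is 0; gap = 962 mm.

A is a table. B is a ladder. C is a stool. The ladder is on the floor beside the table on its −x side. The stool is on top of the table. The gap from the stool to the table's −x edge is 962 mm.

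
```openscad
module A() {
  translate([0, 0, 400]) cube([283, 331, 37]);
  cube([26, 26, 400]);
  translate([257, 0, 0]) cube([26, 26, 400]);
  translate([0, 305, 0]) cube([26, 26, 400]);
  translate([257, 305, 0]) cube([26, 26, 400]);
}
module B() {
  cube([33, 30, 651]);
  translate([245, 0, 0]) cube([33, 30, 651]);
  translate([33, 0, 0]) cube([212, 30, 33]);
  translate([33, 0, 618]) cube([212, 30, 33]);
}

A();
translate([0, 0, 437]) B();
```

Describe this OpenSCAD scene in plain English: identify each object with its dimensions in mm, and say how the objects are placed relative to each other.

A is a simple wooden stool: a rectangular seat 283 mm (x) by 331 mm (y), 37 mm thick, top face at z = 437 mm, on four square legs, each 26×26 mm in cross-section. The legs rest on z = 0, each flush with a corner of the seat.

B is a picture frame with a 212×585 mm rectangular opening (x by z) and a uniform 33 mm border on every side. Frame depth is 30 mm along y. It is built from two vertical stiles running the full outside height and two horizontal rails spanning the gap between the stiles.

The picture frame is on top of the stool.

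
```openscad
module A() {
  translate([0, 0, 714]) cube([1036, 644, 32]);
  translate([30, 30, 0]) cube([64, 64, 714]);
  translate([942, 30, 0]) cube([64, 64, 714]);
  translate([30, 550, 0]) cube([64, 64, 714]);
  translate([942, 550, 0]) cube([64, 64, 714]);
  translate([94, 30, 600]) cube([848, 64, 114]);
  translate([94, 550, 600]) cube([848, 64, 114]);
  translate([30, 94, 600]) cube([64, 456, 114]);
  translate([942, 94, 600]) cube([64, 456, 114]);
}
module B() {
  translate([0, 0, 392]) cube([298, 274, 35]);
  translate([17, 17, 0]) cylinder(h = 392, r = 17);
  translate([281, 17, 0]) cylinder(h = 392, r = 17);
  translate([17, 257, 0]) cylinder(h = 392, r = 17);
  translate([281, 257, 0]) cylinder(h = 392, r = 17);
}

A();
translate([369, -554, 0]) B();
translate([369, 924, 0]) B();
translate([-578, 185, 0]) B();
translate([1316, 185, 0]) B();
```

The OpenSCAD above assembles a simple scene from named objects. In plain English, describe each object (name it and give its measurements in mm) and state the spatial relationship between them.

A is a table: top 1036 mm (x) × 644 mm (y), 32 mm thick, upper face at z = 746 mm, on four 64×64 mm square legs, each inset 30 mm from the nearest pair of top edges, running from z = 0 to the bottom of the top. Four apron rails, 64 mm thick and 114 mm tall, run between adjacent legs with their top edges flush with the underside of the top and their outer faces flush with the legs' outer faces.

B is a four-legged stool. The seat is 298×274 mm, 35 mm thick, top at z = 427 mm. It stands on four round legs, each 34 mm in diameter, from z = 0 to the seat underside, each leg's axis is inset half a diameter from the nearest pair of seat edges (so the leg's bounding box is flush with the corner).

Four stools sit around the table at the −y, +y, −x, +x sides.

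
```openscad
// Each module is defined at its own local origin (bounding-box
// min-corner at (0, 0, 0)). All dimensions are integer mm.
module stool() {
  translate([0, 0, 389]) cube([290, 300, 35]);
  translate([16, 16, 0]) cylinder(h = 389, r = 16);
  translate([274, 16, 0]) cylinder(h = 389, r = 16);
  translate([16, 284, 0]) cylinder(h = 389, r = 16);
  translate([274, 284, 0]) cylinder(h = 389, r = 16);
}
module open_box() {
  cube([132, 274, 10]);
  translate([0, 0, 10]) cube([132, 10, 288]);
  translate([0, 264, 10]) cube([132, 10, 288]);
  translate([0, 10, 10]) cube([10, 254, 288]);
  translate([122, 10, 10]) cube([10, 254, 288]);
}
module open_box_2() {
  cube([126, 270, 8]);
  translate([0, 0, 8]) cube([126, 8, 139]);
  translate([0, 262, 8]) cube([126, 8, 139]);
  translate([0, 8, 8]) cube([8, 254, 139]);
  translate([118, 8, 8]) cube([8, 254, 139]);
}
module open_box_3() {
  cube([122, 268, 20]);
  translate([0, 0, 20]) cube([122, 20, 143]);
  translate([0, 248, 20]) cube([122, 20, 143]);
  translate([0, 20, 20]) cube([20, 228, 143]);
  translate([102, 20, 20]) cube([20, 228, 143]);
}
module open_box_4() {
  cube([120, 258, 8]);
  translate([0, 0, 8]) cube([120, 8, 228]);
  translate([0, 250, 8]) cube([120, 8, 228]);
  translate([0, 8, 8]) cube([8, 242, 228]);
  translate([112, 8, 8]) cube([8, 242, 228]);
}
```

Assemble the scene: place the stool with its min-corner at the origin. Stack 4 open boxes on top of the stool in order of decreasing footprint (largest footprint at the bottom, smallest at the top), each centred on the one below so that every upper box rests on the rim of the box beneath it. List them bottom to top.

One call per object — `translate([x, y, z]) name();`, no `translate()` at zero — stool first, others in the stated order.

stool();
translate([79, 13, 424]) open_box();
translate([82, 15, 722]) open_box_2();
translate([84, 16, 869]) open_box_3();
translate([85, 21, 1032]) open_box_4();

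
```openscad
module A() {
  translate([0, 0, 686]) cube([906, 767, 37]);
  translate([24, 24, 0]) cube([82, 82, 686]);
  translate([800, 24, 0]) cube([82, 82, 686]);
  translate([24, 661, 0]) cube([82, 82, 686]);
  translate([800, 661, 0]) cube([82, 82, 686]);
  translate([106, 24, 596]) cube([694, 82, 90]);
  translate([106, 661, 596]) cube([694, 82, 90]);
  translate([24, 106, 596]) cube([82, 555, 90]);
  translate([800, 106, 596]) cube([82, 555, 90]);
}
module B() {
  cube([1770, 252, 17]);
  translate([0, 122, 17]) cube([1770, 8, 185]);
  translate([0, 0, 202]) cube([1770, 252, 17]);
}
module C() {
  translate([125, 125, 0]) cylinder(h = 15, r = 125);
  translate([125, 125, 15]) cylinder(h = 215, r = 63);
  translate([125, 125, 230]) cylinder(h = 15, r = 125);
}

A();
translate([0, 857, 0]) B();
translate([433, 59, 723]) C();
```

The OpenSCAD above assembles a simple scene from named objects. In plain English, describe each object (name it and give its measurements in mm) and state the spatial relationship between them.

A is a table: top 906 mm (x) × 767 mm (y), 37 mm thick, upper face at z = 723 mm, on four 82×82 mm square legs, each inset 24 mm from the nearest pair of top edges, running from z = 0 to the bottom of the top. Four apron rails, 82 mm thick and 90 mm tall, run between adjacent legs with their top edges flush with the underside of the top and their outer faces flush with the legs' outer faces.

B is an I-beam lying along x, 1770 mm long. Overall section height 219 mm. Two flanges 252 mm wide (y) and 17 mm thick, one on the floor and one at the top; a web 8 mm thick runs between them, centred on the flange width.

C is a spool: two coaxial disc flanges of radius 125 mm and thickness 15 mm, joined by a core cylinder of radius 63 mm and height 215 mm. The lower flange rests on z = 0 and the three cylinders share a vertical axis.

The I-beam is on the floor beside the table on its +y side. The spool is on top of the table.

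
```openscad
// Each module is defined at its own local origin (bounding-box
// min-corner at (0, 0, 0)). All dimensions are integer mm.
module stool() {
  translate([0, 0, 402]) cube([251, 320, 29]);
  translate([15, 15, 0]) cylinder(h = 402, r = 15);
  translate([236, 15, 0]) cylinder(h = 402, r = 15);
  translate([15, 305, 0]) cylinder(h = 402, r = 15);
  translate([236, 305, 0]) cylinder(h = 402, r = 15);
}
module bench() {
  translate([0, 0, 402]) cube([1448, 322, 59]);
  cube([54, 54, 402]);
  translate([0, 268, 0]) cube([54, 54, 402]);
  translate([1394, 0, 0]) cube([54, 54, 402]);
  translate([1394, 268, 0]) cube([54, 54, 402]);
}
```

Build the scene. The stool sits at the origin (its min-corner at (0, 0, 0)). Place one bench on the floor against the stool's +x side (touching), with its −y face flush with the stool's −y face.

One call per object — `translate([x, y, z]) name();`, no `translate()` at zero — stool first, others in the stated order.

stool();
translate([251, 0, 0]) bench();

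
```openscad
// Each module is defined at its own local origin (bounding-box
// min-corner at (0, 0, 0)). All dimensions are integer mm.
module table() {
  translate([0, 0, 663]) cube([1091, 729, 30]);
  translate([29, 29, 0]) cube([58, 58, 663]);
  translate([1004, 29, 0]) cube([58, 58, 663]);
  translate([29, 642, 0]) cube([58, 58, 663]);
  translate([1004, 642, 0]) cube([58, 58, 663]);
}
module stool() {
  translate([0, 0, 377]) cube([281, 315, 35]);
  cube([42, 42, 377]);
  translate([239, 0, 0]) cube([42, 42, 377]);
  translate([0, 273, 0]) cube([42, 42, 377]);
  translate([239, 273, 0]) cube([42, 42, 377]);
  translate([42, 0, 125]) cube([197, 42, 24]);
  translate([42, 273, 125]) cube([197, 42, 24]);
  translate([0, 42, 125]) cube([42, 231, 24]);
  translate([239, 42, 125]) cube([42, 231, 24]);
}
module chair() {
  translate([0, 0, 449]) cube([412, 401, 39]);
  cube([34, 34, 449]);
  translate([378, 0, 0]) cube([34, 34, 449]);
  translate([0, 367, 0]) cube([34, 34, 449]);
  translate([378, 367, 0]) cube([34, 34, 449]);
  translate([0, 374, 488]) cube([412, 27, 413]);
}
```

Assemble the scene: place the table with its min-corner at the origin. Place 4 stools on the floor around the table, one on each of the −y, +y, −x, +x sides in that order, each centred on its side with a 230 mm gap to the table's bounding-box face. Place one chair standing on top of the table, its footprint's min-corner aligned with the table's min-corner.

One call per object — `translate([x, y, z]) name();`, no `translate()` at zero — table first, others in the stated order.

table();
translate([405, -545, 0]) stool();
translate([405, 959, 0]) stool();
translate([-511, 207, 0]) stool();
translate([1321, 207, 0]) stool();
translate([0, 0, 693]) chair();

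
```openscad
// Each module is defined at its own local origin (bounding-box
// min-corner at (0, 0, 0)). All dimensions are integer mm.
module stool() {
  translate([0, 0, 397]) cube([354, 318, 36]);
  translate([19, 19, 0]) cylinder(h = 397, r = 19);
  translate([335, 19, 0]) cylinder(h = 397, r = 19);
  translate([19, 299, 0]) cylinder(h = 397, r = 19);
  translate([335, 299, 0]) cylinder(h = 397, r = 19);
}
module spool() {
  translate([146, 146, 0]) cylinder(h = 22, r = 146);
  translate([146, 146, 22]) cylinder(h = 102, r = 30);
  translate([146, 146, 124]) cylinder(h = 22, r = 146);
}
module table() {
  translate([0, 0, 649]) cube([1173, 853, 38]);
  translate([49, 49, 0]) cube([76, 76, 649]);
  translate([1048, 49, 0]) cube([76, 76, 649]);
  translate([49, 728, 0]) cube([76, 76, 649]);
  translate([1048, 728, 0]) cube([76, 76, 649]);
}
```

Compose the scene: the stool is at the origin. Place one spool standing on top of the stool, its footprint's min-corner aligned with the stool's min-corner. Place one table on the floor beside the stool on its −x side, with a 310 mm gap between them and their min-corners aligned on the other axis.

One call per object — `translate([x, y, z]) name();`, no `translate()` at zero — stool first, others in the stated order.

stool();
translate([0, 0, 433]) spool();
translate([-1483, 0, 0]) table();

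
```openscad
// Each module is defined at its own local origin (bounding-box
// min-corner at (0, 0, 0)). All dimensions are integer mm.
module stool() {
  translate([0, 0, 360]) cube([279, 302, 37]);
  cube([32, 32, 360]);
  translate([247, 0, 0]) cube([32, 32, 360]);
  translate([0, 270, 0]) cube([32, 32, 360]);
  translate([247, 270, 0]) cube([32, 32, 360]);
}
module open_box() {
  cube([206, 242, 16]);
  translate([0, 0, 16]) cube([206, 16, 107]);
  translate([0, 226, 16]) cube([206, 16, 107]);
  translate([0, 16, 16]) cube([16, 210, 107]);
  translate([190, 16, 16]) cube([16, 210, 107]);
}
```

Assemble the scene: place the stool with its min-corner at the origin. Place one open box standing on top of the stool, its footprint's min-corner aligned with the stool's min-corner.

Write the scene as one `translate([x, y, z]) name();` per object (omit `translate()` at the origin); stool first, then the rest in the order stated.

stool();
translate([0, 0, 397]) open_box();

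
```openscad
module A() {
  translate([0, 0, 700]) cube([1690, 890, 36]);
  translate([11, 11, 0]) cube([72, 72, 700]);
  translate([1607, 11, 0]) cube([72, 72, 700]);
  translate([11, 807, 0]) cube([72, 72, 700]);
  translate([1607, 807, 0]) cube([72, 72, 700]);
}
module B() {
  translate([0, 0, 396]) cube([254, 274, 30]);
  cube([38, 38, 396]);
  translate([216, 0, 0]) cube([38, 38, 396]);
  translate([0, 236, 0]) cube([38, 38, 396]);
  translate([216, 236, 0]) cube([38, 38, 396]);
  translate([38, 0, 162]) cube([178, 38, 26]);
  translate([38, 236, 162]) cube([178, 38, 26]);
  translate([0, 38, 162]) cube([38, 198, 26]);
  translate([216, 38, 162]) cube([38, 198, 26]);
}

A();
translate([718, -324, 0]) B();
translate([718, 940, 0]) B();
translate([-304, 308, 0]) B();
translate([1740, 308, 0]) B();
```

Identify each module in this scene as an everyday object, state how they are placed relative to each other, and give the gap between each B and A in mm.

Each stool's nearest face is 50 mm from the table's bounding box.

A is a table. B is a stool. Four stools sit around the table at the −y, +y, −x, +x sides. The gap between each stool and the table is 50 mm.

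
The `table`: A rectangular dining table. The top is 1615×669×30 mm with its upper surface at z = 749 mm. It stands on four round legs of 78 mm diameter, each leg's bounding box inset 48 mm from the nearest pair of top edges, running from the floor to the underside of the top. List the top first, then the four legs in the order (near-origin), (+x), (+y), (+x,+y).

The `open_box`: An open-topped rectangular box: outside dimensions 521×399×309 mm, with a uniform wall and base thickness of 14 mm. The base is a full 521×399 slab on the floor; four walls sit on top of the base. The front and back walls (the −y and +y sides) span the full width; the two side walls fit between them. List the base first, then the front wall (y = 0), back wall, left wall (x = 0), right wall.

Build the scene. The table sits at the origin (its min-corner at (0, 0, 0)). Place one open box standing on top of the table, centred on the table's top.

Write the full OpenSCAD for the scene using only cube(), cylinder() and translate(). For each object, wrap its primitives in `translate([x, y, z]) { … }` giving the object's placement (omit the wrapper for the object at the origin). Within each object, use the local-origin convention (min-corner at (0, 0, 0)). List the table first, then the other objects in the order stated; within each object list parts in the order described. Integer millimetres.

translate([0, 0, 719]) cube([1615, 669, 30]);
translate([87, 87, 0]) cylinder(h = 719, r = 39);
translate([1528, 87, 0]) cylinder(h = 719, r = 39);
translate([87, 582, 0]) cylinder(h = 719, r = 39);
translate([1528, 582, 0]) cylinder(h = 719, r = 39);
translate([547, 135, 749]) {
  cube([521, 399, 14]);
  translate([0, 0, 14]) cube([521, 14, 295]);
  translate([0, 385, 14]) cube([521, 14, 295]);
  translate([0, 14, 14]) cube([14, 371, 295]);
  translate([507, 14, 14]) cube([14, 371, 295]);
}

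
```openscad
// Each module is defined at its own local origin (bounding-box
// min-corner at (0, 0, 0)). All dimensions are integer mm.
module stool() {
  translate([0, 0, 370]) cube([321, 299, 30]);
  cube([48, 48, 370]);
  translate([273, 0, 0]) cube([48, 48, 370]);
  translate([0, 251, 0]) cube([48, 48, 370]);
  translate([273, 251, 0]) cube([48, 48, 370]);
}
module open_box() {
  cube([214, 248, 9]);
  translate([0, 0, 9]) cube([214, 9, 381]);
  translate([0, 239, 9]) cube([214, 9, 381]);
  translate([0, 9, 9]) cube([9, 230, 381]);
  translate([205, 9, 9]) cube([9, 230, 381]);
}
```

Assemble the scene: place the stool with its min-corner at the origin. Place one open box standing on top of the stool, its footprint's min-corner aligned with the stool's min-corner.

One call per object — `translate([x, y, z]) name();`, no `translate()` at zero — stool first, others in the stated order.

stool();
translate([0, 0, 400]) open_box();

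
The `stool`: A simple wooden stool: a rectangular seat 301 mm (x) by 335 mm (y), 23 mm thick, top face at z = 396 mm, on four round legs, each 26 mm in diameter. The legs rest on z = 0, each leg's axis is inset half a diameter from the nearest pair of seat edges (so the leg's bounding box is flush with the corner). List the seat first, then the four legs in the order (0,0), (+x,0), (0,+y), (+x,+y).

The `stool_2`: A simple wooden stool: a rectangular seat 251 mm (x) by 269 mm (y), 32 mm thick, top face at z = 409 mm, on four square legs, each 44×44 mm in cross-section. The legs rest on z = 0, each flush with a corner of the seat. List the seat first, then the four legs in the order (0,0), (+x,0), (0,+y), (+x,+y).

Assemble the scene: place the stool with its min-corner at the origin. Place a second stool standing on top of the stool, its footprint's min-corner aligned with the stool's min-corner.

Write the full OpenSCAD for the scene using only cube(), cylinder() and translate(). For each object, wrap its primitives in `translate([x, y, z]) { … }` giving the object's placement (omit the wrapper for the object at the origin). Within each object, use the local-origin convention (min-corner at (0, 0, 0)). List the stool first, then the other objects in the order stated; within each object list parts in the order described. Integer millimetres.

translate([0, 0, 373]) cube([301, 335, 23]);
translate([13, 13, 0]) cylinder(h = 373, r = 13);
translate([288, 13, 0]) cylinder(h = 373, r = 13);
translate([13, 322, 0]) cylinder(h = 373, r = 13);
translate([288, 322, 0]) cylinder(h = 373, r = 13);
translate([0, 0, 396]) {
  translate([0, 0, 377]) cube([251, 269, 32]);
  cube([44, 44, 377]);
  translate([207, 0, 0]) cube([44, 44, 377]);
  translate([0, 225, 0]) cube([44, 44, 377]);
  translate([207, 225, 0]) cube([44, 44, 377]);
}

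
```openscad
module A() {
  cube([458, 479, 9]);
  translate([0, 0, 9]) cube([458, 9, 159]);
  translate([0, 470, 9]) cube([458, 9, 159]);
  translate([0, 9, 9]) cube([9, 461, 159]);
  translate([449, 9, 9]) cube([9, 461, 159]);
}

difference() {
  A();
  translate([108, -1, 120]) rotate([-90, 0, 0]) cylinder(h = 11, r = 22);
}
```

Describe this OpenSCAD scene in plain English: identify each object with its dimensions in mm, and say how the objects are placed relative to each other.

A is an open storage box with external size 458×479×168 mm and wall thickness 9 mm (the base is also 9 mm thick). The base covers the whole footprint; the four walls stand on the base, with the y-facing walls full-width and the x-facing walls fitting between their inner faces.

The open box has a circular hole of radius 22 mm through its front wall, centred at (x = 108, z = 120).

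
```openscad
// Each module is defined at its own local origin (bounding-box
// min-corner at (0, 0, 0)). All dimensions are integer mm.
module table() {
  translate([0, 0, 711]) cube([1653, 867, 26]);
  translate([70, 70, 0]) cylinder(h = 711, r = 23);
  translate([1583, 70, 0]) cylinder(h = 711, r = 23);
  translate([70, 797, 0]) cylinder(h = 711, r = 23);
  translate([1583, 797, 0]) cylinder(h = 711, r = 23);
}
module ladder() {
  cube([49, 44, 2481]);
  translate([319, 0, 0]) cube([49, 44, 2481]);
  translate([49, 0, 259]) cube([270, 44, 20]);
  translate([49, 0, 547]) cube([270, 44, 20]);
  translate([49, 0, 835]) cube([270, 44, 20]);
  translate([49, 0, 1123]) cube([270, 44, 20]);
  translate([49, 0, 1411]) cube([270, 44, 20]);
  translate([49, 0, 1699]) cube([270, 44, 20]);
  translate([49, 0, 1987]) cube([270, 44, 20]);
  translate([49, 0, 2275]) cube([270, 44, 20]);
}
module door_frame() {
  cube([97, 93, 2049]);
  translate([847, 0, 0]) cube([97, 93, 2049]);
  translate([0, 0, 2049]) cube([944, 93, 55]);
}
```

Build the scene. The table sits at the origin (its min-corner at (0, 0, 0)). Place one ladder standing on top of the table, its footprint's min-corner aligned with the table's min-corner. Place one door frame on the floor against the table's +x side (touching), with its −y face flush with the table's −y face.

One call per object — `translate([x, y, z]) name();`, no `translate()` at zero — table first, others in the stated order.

table();
translate([0, 0, 737]) ladder();
translate([1653, 0, 0]) door_frame();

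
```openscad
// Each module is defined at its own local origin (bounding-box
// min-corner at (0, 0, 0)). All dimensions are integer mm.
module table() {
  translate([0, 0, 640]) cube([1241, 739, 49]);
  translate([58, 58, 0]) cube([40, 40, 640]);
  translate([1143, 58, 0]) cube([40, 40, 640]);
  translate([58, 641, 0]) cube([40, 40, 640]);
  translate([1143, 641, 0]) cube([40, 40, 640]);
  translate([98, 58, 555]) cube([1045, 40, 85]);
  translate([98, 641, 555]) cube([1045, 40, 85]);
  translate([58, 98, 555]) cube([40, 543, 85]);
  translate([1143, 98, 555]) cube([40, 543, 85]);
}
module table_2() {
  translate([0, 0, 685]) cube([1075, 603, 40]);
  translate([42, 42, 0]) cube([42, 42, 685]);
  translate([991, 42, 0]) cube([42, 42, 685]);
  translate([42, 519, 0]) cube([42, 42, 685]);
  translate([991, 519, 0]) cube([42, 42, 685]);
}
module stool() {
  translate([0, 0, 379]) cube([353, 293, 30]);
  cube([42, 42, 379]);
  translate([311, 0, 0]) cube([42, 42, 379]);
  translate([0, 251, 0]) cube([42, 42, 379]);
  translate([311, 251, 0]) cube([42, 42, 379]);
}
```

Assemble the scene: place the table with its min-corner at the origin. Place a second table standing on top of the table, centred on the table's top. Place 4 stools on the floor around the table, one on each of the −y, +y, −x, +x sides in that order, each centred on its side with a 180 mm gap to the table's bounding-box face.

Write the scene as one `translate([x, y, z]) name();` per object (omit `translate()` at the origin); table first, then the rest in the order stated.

table();
translate([83, 68, 689]) table_2();
translate([444, -473, 0]) stool();
translate([444, 919, 0]) stool();
translate([-533, 223, 0]) stool();
translate([1421, 223, 0]) stool();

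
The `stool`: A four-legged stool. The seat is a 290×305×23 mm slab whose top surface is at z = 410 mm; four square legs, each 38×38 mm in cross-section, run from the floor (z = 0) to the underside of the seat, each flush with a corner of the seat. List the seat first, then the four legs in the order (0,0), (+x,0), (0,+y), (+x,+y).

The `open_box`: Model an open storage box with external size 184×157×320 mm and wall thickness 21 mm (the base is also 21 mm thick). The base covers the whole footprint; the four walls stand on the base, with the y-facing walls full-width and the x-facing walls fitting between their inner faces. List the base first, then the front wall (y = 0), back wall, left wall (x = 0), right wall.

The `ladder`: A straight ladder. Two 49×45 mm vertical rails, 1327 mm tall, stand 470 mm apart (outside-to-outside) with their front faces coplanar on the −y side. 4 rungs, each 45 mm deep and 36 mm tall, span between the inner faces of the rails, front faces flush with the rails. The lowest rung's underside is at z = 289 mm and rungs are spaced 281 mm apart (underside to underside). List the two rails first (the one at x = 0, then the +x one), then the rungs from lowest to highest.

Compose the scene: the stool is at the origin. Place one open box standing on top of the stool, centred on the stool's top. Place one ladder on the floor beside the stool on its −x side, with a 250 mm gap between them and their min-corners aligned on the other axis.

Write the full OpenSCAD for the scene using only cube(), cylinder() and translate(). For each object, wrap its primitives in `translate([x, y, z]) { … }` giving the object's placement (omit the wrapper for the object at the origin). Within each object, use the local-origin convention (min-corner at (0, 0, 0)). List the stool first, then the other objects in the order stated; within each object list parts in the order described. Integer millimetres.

translate([0, 0, 387]) cube([290, 305, 23]);
cube([38, 38, 387]);
translate([252, 0, 0]) cube([38, 38, 387]);
translate([0, 267, 0]) cube([38, 38, 387]);
translate([252, 267, 0]) cube([38, 38, 387]);
translate([53, 74, 410]) {
  cube([184, 157, 21]);
  translate([0, 0, 21]) cube([184, 21, 299]);
  translate([0, 136, 21]) cube([184, 21, 299]);
  translate([0, 21, 21]) cube([21, 115, 299]);
  translate([163, 21, 21]) cube([21, 115, 299]);
}
translate([-720, 0, 0]) {
  cube([49, 45, 1327]);
  translate([421, 0, 0]) cube([49, 45, 1327]);
  translate([49, 0, 289]) cube([372, 45, 36]);
  translate([49, 0, 570]) cube([372, 45, 36]);
  translate([49, 0, 851]) cube([372, 45, 36]);
  translate([49, 0, 1132]) cube([372, 45, 36]);
}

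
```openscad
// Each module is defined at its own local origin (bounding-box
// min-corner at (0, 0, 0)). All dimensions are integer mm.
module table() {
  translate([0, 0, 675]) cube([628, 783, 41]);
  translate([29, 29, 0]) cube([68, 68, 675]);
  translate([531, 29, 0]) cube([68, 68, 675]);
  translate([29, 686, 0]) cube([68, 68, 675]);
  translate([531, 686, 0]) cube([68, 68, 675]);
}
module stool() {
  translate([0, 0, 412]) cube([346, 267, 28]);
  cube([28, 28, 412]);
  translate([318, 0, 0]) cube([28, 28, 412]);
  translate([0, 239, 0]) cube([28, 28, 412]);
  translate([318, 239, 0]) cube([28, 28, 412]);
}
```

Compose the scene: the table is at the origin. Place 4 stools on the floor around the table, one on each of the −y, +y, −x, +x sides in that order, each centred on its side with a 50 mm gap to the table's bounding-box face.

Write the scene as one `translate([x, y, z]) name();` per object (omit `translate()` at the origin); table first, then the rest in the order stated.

table();
translate([141, -317, 0]) stool();
translate([141, 833, 0]) stool();
translate([-396, 258, 0]) stool();
translate([678, 258, 0]) stool();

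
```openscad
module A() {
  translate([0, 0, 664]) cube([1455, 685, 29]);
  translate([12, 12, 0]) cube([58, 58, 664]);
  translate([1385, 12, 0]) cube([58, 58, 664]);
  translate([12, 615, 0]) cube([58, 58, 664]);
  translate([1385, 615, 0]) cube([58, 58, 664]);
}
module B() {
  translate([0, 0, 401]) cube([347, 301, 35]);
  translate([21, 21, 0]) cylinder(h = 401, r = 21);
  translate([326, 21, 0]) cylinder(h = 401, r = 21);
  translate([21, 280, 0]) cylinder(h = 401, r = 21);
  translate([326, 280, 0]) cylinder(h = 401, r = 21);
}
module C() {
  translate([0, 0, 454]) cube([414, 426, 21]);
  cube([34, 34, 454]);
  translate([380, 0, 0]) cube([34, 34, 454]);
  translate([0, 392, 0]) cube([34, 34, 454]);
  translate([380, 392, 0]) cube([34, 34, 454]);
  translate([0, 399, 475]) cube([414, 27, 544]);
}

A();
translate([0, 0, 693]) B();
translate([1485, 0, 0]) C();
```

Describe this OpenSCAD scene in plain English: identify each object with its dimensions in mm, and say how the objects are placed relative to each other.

A is a table with a 1455×685 mm rectangular top, 29 mm thick, top surface at z = 693 mm, supported by four 58×58 mm square legs, each inset 12 mm from the nearest pair of top edges, running from the floor.

B is a four-legged stool. The seat is 347×301 mm, 35 mm thick, top at z = 436 mm. It stands on four round legs, each 42 mm in diameter, from z = 0 to the seat underside, each leg's axis is inset half a diameter from the nearest pair of seat edges (so the leg's bounding box is flush with the corner).

C is a chair: 414×426 mm seat, 21 mm thick, top at z = 475 mm, on four 34 mm square corner legs flush with the seat edges. A 27 mm thick backrest slab spans the full seat width, extending 544 mm above the seat top, its back face flush with the seat's +y edge.

The stool is on top of the table. The chair is on the floor beside the table on its +x side.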